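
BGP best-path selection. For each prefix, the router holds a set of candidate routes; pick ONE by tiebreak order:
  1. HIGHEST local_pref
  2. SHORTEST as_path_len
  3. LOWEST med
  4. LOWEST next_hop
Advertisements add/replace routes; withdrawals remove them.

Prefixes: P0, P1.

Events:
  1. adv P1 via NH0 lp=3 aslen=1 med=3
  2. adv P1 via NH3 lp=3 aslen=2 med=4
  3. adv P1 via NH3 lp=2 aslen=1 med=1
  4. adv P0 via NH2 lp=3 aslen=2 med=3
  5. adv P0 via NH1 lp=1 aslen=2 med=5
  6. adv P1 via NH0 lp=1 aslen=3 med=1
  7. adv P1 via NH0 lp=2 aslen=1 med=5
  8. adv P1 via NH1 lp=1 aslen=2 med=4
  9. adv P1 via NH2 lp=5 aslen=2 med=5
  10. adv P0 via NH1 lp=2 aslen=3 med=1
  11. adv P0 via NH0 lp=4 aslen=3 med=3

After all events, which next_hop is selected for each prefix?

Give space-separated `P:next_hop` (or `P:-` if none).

Op 1: best P0=- P1=NH0
Op 2: best P0=- P1=NH0
Op 3: best P0=- P1=NH0
Op 4: best P0=NH2 P1=NH0
Op 5: best P0=NH2 P1=NH0
Op 6: best P0=NH2 P1=NH3
Op 7: best P0=NH2 P1=NH3
Op 8: best P0=NH2 P1=NH3
Op 9: best P0=NH2 P1=NH2
Op 10: best P0=NH2 P1=NH2
Op 11: best P0=NH0 P1=NH2

Answer: P0:NH0 P1:NH2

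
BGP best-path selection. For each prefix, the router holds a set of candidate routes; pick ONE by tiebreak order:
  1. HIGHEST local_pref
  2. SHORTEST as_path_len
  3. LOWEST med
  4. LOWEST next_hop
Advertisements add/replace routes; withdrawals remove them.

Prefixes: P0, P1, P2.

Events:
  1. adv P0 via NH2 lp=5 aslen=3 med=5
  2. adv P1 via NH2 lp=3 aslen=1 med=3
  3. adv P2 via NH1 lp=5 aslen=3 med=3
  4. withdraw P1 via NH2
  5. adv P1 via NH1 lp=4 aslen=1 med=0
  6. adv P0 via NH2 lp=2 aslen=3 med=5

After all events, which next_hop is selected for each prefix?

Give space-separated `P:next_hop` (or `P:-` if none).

Op 1: best P0=NH2 P1=- P2=-
Op 2: best P0=NH2 P1=NH2 P2=-
Op 3: best P0=NH2 P1=NH2 P2=NH1
Op 4: best P0=NH2 P1=- P2=NH1
Op 5: best P0=NH2 P1=NH1 P2=NH1
Op 6: best P0=NH2 P1=NH1 P2=NH1

Answer: P0:NH2 P1:NH1 P2:NH1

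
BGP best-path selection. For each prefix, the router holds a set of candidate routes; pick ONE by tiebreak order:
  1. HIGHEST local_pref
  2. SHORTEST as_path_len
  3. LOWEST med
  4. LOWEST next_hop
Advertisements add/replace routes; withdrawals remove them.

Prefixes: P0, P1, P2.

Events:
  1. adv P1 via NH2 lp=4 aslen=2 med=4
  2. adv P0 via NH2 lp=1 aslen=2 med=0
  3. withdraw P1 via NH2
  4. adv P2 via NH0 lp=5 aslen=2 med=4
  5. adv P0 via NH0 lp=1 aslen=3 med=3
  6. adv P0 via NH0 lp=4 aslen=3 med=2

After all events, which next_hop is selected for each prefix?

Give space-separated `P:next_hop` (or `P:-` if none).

Op 1: best P0=- P1=NH2 P2=-
Op 2: best P0=NH2 P1=NH2 P2=-
Op 3: best P0=NH2 P1=- P2=-
Op 4: best P0=NH2 P1=- P2=NH0
Op 5: best P0=NH2 P1=- P2=NH0
Op 6: best P0=NH0 P1=- P2=NH0

Answer: P0:NH0 P1:- P2:NH0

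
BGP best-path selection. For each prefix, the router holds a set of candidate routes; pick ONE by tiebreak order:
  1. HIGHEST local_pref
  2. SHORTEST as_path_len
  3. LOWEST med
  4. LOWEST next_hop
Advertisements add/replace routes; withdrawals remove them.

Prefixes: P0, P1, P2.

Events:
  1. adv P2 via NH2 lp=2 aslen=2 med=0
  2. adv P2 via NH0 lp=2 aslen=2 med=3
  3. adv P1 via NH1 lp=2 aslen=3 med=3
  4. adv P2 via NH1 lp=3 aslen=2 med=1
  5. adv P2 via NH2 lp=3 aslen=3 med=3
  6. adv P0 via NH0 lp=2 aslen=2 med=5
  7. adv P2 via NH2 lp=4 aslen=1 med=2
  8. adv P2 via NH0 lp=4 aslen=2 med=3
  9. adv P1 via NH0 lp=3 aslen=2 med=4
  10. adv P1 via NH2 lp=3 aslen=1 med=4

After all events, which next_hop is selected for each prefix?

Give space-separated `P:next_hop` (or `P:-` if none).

Op 1: best P0=- P1=- P2=NH2
Op 2: best P0=- P1=- P2=NH2
Op 3: best P0=- P1=NH1 P2=NH2
Op 4: best P0=- P1=NH1 P2=NH1
Op 5: best P0=- P1=NH1 P2=NH1
Op 6: best P0=NH0 P1=NH1 P2=NH1
Op 7: best P0=NH0 P1=NH1 P2=NH2
Op 8: best P0=NH0 P1=NH1 P2=NH2
Op 9: best P0=NH0 P1=NH0 P2=NH2
Op 10: best P0=NH0 P1=NH2 P2=NH2

Answer: P0:NH0 P1:NH2 P2:NH2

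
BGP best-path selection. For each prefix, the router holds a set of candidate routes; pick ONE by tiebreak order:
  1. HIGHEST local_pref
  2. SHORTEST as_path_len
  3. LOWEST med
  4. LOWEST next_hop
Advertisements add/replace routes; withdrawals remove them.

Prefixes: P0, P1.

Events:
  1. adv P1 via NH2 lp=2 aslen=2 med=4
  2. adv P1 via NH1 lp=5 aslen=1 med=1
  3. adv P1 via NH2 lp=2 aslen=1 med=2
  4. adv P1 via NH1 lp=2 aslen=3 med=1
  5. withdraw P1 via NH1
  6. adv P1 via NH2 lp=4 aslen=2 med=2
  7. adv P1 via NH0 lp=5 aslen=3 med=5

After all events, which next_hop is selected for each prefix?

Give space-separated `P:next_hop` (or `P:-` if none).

Op 1: best P0=- P1=NH2
Op 2: best P0=- P1=NH1
Op 3: best P0=- P1=NH1
Op 4: best P0=- P1=NH2
Op 5: best P0=- P1=NH2
Op 6: best P0=- P1=NH2
Op 7: best P0=- P1=NH0

Answer: P0:- P1:NH0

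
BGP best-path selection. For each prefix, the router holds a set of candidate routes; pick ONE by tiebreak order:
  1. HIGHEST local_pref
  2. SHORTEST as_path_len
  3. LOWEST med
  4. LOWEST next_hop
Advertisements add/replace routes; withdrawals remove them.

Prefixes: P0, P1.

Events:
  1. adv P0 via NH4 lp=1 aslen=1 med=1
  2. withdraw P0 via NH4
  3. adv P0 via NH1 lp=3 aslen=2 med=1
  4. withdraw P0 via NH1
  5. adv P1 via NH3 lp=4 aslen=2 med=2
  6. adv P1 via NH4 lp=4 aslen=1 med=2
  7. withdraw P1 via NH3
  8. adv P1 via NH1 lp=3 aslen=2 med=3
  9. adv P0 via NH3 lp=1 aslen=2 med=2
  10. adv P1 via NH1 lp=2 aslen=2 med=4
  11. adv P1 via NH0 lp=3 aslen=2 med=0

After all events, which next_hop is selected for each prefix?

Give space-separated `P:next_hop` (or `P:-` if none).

Answer: P0:NH3 P1:NH4

Derivation:
Op 1: best P0=NH4 P1=-
Op 2: best P0=- P1=-
Op 3: best P0=NH1 P1=-
Op 4: best P0=- P1=-
Op 5: best P0=- P1=NH3
Op 6: best P0=- P1=NH4
Op 7: best P0=- P1=NH4
Op 8: best P0=- P1=NH4
Op 9: best P0=NH3 P1=NH4
Op 10: best P0=NH3 P1=NH4
Op 11: best P0=NH3 P1=NH4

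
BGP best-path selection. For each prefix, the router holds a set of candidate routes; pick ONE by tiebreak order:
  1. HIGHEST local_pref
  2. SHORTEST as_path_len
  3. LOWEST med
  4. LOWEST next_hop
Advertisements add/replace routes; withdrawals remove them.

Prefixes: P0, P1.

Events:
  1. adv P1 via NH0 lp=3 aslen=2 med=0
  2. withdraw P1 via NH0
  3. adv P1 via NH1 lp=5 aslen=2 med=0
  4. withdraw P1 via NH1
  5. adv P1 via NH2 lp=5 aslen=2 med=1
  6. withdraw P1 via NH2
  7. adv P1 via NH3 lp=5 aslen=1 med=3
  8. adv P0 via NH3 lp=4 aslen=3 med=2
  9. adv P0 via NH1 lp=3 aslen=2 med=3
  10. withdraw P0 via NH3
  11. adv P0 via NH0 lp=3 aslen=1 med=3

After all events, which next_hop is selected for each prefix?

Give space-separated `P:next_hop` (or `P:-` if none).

Op 1: best P0=- P1=NH0
Op 2: best P0=- P1=-
Op 3: best P0=- P1=NH1
Op 4: best P0=- P1=-
Op 5: best P0=- P1=NH2
Op 6: best P0=- P1=-
Op 7: best P0=- P1=NH3
Op 8: best P0=NH3 P1=NH3
Op 9: best P0=NH3 P1=NH3
Op 10: best P0=NH1 P1=NH3
Op 11: best P0=NH0 P1=NH3

Answer: P0:NH0 P1:NH3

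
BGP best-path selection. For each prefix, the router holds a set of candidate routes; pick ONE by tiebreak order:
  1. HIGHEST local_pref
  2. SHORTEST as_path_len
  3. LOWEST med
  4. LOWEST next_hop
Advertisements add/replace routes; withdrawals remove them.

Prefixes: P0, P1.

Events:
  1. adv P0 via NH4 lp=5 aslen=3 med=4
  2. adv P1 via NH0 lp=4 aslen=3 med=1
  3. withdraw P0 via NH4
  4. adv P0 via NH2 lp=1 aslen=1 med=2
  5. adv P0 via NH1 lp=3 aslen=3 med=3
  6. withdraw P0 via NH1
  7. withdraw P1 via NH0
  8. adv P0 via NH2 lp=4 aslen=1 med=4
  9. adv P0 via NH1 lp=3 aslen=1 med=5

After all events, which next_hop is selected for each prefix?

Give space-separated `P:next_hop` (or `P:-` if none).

Op 1: best P0=NH4 P1=-
Op 2: best P0=NH4 P1=NH0
Op 3: best P0=- P1=NH0
Op 4: best P0=NH2 P1=NH0
Op 5: best P0=NH1 P1=NH0
Op 6: best P0=NH2 P1=NH0
Op 7: best P0=NH2 P1=-
Op 8: best P0=NH2 P1=-
Op 9: best P0=NH2 P1=-

Answer: P0:NH2 P1:-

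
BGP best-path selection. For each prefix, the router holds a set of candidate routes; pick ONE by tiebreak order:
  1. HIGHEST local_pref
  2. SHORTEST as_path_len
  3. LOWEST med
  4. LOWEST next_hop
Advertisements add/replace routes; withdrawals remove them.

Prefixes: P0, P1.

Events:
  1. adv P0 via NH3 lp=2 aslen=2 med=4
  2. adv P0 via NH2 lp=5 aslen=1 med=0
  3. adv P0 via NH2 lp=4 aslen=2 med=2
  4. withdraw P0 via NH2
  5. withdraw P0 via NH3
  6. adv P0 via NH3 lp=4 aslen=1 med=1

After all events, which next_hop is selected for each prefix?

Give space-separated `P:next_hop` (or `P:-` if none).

Answer: P0:NH3 P1:-

Derivation:
Op 1: best P0=NH3 P1=-
Op 2: best P0=NH2 P1=-
Op 3: best P0=NH2 P1=-
Op 4: best P0=NH3 P1=-
Op 5: best P0=- P1=-
Op 6: best P0=NH3 P1=-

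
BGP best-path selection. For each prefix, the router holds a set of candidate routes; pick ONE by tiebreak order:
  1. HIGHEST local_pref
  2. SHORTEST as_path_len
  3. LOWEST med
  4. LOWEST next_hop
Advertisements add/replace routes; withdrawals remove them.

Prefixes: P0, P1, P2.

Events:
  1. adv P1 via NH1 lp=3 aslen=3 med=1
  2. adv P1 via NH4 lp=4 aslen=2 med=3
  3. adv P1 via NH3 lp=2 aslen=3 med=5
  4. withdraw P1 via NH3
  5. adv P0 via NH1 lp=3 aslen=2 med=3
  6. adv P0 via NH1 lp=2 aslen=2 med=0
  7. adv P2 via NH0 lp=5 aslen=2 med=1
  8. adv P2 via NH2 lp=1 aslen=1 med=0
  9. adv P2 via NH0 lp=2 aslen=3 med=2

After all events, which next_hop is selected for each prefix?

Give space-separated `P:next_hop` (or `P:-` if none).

Answer: P0:NH1 P1:NH4 P2:NH0

Derivation:
Op 1: best P0=- P1=NH1 P2=-
Op 2: best P0=- P1=NH4 P2=-
Op 3: best P0=- P1=NH4 P2=-
Op 4: best P0=- P1=NH4 P2=-
Op 5: best P0=NH1 P1=NH4 P2=-
Op 6: best P0=NH1 P1=NH4 P2=-
Op 7: best P0=NH1 P1=NH4 P2=NH0
Op 8: best P0=NH1 P1=NH4 P2=NH0
Op 9: best P0=NH1 P1=NH4 P2=NH0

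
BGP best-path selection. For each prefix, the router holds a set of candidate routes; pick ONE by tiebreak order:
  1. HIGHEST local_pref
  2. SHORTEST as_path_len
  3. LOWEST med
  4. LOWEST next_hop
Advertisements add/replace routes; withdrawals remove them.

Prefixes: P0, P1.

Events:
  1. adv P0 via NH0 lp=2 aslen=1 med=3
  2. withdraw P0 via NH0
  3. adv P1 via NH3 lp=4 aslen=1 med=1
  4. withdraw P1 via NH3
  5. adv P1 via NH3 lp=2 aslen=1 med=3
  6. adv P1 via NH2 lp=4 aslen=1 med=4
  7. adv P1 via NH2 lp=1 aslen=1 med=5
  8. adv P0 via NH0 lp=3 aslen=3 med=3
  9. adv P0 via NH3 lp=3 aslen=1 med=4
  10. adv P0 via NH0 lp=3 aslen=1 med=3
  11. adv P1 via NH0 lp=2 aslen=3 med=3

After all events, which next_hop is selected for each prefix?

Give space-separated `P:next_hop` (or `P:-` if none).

Answer: P0:NH0 P1:NH3

Derivation:
Op 1: best P0=NH0 P1=-
Op 2: best P0=- P1=-
Op 3: best P0=- P1=NH3
Op 4: best P0=- P1=-
Op 5: best P0=- P1=NH3
Op 6: best P0=- P1=NH2
Op 7: best P0=- P1=NH3
Op 8: best P0=NH0 P1=NH3
Op 9: best P0=NH3 P1=NH3
Op 10: best P0=NH0 P1=NH3
Op 11: best P0=NH0 P1=NH3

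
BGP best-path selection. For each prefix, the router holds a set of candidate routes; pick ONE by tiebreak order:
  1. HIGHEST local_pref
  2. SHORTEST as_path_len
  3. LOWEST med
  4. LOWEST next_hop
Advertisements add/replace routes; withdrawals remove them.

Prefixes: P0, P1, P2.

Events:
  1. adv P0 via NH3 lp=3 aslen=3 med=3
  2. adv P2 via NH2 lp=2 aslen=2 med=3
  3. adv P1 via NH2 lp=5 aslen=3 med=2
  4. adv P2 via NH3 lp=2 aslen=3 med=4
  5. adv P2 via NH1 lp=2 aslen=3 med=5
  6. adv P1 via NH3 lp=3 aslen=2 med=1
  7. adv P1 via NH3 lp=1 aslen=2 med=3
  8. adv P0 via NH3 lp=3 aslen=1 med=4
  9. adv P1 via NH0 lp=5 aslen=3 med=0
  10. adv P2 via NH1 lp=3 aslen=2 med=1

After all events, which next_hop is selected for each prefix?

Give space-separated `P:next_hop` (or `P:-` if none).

Answer: P0:NH3 P1:NH0 P2:NH1

Derivation:
Op 1: best P0=NH3 P1=- P2=-
Op 2: best P0=NH3 P1=- P2=NH2
Op 3: best P0=NH3 P1=NH2 P2=NH2
Op 4: best P0=NH3 P1=NH2 P2=NH2
Op 5: best P0=NH3 P1=NH2 P2=NH2
Op 6: best P0=NH3 P1=NH2 P2=NH2
Op 7: best P0=NH3 P1=NH2 P2=NH2
Op 8: best P0=NH3 P1=NH2 P2=NH2
Op 9: best P0=NH3 P1=NH0 P2=NH2
Op 10: best P0=NH3 P1=NH0 P2=NH1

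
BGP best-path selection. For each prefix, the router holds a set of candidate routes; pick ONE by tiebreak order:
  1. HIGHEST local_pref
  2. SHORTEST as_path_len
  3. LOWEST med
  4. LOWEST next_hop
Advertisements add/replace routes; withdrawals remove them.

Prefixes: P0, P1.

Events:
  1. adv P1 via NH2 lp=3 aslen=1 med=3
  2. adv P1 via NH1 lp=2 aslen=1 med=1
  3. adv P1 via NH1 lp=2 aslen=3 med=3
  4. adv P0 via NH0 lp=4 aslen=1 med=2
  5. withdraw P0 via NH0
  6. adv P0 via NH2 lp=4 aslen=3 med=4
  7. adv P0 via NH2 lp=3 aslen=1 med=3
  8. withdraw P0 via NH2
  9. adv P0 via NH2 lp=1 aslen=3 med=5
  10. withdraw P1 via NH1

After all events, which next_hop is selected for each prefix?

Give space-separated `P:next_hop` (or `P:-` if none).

Op 1: best P0=- P1=NH2
Op 2: best P0=- P1=NH2
Op 3: best P0=- P1=NH2
Op 4: best P0=NH0 P1=NH2
Op 5: best P0=- P1=NH2
Op 6: best P0=NH2 P1=NH2
Op 7: best P0=NH2 P1=NH2
Op 8: best P0=- P1=NH2
Op 9: best P0=NH2 P1=NH2
Op 10: best P0=NH2 P1=NH2

Answer: P0:NH2 P1:NH2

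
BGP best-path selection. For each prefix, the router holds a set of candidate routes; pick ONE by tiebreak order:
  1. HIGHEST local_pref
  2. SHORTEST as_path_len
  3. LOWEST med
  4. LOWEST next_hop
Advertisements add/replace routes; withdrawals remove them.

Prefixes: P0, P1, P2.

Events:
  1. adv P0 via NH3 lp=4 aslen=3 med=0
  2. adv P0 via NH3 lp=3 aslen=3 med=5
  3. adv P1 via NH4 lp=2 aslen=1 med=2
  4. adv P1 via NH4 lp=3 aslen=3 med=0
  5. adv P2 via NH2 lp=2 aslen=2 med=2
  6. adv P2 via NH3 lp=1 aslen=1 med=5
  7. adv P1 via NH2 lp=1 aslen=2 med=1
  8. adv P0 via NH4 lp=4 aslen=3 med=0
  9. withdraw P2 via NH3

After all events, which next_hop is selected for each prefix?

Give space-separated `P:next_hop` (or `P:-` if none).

Op 1: best P0=NH3 P1=- P2=-
Op 2: best P0=NH3 P1=- P2=-
Op 3: best P0=NH3 P1=NH4 P2=-
Op 4: best P0=NH3 P1=NH4 P2=-
Op 5: best P0=NH3 P1=NH4 P2=NH2
Op 6: best P0=NH3 P1=NH4 P2=NH2
Op 7: best P0=NH3 P1=NH4 P2=NH2
Op 8: best P0=NH4 P1=NH4 P2=NH2
Op 9: best P0=NH4 P1=NH4 P2=NH2

Answer: P0:NH4 P1:NH4 P2:NH2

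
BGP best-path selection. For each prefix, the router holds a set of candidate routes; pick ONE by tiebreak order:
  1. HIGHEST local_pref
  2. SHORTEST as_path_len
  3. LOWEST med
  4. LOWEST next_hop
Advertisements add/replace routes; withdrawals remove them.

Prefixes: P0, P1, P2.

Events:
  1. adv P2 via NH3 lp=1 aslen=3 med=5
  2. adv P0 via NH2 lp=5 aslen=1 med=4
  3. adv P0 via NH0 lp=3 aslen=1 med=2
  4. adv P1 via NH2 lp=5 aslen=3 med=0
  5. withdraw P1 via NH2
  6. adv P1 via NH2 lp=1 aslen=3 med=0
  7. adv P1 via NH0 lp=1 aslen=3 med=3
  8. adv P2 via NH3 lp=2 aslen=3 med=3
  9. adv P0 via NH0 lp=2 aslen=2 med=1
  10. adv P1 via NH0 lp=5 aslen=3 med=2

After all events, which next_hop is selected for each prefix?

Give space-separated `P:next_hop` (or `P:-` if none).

Answer: P0:NH2 P1:NH0 P2:NH3

Derivation:
Op 1: best P0=- P1=- P2=NH3
Op 2: best P0=NH2 P1=- P2=NH3
Op 3: best P0=NH2 P1=- P2=NH3
Op 4: best P0=NH2 P1=NH2 P2=NH3
Op 5: best P0=NH2 P1=- P2=NH3
Op 6: best P0=NH2 P1=NH2 P2=NH3
Op 7: best P0=NH2 P1=NH2 P2=NH3
Op 8: best P0=NH2 P1=NH2 P2=NH3
Op 9: best P0=NH2 P1=NH2 P2=NH3
Op 10: best P0=NH2 P1=NH0 P2=NH3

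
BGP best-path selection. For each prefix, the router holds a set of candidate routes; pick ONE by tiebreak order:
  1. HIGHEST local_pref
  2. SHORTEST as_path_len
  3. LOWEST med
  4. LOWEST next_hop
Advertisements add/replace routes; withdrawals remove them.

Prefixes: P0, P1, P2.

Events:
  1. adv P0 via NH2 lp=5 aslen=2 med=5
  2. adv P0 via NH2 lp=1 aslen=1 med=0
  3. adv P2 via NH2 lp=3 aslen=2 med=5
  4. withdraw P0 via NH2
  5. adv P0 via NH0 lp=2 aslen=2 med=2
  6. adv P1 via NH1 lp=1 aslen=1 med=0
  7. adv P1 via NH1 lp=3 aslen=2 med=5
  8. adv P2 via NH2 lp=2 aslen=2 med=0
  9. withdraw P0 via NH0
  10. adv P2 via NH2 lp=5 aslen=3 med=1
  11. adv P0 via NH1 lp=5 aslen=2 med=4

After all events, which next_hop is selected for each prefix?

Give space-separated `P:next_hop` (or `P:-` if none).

Op 1: best P0=NH2 P1=- P2=-
Op 2: best P0=NH2 P1=- P2=-
Op 3: best P0=NH2 P1=- P2=NH2
Op 4: best P0=- P1=- P2=NH2
Op 5: best P0=NH0 P1=- P2=NH2
Op 6: best P0=NH0 P1=NH1 P2=NH2
Op 7: best P0=NH0 P1=NH1 P2=NH2
Op 8: best P0=NH0 P1=NH1 P2=NH2
Op 9: best P0=- P1=NH1 P2=NH2
Op 10: best P0=- P1=NH1 P2=NH2
Op 11: best P0=NH1 P1=NH1 P2=NH2

Answer: P0:NH1 P1:NH1 P2:NH2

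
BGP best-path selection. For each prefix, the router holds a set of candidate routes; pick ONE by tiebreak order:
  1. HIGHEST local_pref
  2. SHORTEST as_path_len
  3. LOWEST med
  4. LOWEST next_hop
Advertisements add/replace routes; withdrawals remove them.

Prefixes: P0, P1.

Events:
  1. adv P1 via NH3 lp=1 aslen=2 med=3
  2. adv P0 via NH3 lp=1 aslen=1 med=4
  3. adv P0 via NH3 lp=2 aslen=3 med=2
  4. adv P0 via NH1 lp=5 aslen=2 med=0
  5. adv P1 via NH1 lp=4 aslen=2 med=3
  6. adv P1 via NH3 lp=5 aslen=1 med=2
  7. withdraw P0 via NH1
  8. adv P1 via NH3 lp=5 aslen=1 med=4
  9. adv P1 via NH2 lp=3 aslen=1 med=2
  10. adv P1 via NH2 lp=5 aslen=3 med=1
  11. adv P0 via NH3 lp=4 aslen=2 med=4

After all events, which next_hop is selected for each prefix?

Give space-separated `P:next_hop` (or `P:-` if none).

Op 1: best P0=- P1=NH3
Op 2: best P0=NH3 P1=NH3
Op 3: best P0=NH3 P1=NH3
Op 4: best P0=NH1 P1=NH3
Op 5: best P0=NH1 P1=NH1
Op 6: best P0=NH1 P1=NH3
Op 7: best P0=NH3 P1=NH3
Op 8: best P0=NH3 P1=NH3
Op 9: best P0=NH3 P1=NH3
Op 10: best P0=NH3 P1=NH3
Op 11: best P0=NH3 P1=NH3

Answer: P0:NH3 P1:NH3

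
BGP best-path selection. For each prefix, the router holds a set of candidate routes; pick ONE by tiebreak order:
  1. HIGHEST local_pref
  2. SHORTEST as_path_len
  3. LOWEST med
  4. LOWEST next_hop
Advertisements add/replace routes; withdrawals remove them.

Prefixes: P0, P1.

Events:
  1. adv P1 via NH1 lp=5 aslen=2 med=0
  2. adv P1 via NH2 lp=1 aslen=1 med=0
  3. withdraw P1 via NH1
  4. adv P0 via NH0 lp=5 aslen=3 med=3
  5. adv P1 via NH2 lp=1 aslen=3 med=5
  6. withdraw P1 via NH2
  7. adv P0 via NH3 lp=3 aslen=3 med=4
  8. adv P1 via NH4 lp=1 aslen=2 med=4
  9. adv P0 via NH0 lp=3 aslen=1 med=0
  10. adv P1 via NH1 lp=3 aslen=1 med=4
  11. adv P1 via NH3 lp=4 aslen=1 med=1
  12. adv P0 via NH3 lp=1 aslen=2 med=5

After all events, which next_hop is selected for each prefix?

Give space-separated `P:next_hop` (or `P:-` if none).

Answer: P0:NH0 P1:NH3

Derivation:
Op 1: best P0=- P1=NH1
Op 2: best P0=- P1=NH1
Op 3: best P0=- P1=NH2
Op 4: best P0=NH0 P1=NH2
Op 5: best P0=NH0 P1=NH2
Op 6: best P0=NH0 P1=-
Op 7: best P0=NH0 P1=-
Op 8: best P0=NH0 P1=NH4
Op 9: best P0=NH0 P1=NH4
Op 10: best P0=NH0 P1=NH1
Op 11: best P0=NH0 P1=NH3
Op 12: best P0=NH0 P1=NH3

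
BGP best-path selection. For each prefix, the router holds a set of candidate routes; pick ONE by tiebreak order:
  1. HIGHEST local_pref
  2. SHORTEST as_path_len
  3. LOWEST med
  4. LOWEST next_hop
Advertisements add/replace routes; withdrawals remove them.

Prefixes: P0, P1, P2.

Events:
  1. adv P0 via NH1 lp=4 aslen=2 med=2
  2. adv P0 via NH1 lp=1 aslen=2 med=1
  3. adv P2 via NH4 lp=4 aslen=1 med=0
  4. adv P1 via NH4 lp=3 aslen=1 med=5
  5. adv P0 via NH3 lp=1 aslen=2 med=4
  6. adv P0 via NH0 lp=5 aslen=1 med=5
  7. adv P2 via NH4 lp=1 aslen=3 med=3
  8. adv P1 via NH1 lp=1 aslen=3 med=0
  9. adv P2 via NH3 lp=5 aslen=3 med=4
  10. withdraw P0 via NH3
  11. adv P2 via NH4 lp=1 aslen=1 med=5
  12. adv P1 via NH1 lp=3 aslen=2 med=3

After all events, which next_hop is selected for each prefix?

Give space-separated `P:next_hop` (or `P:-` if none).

Answer: P0:NH0 P1:NH4 P2:NH3

Derivation:
Op 1: best P0=NH1 P1=- P2=-
Op 2: best P0=NH1 P1=- P2=-
Op 3: best P0=NH1 P1=- P2=NH4
Op 4: best P0=NH1 P1=NH4 P2=NH4
Op 5: best P0=NH1 P1=NH4 P2=NH4
Op 6: best P0=NH0 P1=NH4 P2=NH4
Op 7: best P0=NH0 P1=NH4 P2=NH4
Op 8: best P0=NH0 P1=NH4 P2=NH4
Op 9: best P0=NH0 P1=NH4 P2=NH3
Op 10: best P0=NH0 P1=NH4 P2=NH3
Op 11: best P0=NH0 P1=NH4 P2=NH3
Op 12: best P0=NH0 P1=NH4 P2=NH3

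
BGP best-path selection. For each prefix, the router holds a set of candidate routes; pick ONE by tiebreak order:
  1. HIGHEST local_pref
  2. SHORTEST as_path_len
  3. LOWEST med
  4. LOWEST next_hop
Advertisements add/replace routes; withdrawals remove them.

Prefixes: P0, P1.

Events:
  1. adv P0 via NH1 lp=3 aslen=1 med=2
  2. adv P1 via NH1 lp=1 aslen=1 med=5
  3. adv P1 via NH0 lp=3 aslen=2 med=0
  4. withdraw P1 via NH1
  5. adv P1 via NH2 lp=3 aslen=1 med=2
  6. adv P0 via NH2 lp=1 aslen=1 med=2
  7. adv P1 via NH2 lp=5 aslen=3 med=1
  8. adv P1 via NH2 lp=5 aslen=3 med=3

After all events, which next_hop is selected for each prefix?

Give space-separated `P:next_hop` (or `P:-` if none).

Answer: P0:NH1 P1:NH2

Derivation:
Op 1: best P0=NH1 P1=-
Op 2: best P0=NH1 P1=NH1
Op 3: best P0=NH1 P1=NH0
Op 4: best P0=NH1 P1=NH0
Op 5: best P0=NH1 P1=NH2
Op 6: best P0=NH1 P1=NH2
Op 7: best P0=NH1 P1=NH2
Op 8: best P0=NH1 P1=NH2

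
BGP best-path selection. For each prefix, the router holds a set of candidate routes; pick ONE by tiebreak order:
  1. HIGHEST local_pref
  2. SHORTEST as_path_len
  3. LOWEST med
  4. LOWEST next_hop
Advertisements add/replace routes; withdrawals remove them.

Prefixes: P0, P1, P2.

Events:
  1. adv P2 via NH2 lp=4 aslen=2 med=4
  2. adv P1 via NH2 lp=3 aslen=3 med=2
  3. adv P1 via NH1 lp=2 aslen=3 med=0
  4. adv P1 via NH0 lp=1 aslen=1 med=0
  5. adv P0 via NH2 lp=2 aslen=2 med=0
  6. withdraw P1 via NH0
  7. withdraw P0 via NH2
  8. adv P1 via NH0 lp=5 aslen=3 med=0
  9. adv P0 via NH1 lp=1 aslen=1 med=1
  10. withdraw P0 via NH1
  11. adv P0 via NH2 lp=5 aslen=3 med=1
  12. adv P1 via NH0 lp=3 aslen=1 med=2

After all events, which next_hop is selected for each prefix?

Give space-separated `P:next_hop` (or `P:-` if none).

Op 1: best P0=- P1=- P2=NH2
Op 2: best P0=- P1=NH2 P2=NH2
Op 3: best P0=- P1=NH2 P2=NH2
Op 4: best P0=- P1=NH2 P2=NH2
Op 5: best P0=NH2 P1=NH2 P2=NH2
Op 6: best P0=NH2 P1=NH2 P2=NH2
Op 7: best P0=- P1=NH2 P2=NH2
Op 8: best P0=- P1=NH0 P2=NH2
Op 9: best P0=NH1 P1=NH0 P2=NH2
Op 10: best P0=- P1=NH0 P2=NH2
Op 11: best P0=NH2 P1=NH0 P2=NH2
Op 12: best P0=NH2 P1=NH0 P2=NH2

Answer: P0:NH2 P1:NH0 P2:NH2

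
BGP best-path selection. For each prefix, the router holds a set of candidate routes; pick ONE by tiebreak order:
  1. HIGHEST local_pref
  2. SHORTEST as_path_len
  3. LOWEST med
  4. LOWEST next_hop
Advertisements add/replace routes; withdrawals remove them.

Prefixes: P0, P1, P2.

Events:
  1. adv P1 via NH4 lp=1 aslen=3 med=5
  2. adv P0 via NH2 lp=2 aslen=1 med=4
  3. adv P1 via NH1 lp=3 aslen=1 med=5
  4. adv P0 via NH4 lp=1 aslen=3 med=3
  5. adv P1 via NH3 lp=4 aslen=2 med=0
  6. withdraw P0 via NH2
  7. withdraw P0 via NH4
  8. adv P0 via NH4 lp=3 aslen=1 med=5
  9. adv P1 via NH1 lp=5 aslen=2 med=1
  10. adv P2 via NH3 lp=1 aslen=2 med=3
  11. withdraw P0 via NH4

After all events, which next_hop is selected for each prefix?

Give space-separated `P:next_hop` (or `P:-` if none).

Op 1: best P0=- P1=NH4 P2=-
Op 2: best P0=NH2 P1=NH4 P2=-
Op 3: best P0=NH2 P1=NH1 P2=-
Op 4: best P0=NH2 P1=NH1 P2=-
Op 5: best P0=NH2 P1=NH3 P2=-
Op 6: best P0=NH4 P1=NH3 P2=-
Op 7: best P0=- P1=NH3 P2=-
Op 8: best P0=NH4 P1=NH3 P2=-
Op 9: best P0=NH4 P1=NH1 P2=-
Op 10: best P0=NH4 P1=NH1 P2=NH3
Op 11: best P0=- P1=NH1 P2=NH3

Answer: P0:- P1:NH1 P2:NH3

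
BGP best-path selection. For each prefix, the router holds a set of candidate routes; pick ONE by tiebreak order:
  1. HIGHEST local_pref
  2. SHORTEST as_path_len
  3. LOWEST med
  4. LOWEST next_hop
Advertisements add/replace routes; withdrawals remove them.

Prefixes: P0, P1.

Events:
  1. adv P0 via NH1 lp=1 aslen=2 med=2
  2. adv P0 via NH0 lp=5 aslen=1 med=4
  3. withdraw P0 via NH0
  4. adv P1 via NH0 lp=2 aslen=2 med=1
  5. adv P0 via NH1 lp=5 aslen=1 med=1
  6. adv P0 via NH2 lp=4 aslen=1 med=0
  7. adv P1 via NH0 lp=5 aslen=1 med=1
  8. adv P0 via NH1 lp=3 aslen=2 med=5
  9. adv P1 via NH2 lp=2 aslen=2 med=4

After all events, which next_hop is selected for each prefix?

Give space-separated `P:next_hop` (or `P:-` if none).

Answer: P0:NH2 P1:NH0

Derivation:
Op 1: best P0=NH1 P1=-
Op 2: best P0=NH0 P1=-
Op 3: best P0=NH1 P1=-
Op 4: best P0=NH1 P1=NH0
Op 5: best P0=NH1 P1=NH0
Op 6: best P0=NH1 P1=NH0
Op 7: best P0=NH1 P1=NH0
Op 8: best P0=NH2 P1=NH0
Op 9: best P0=NH2 P1=NH0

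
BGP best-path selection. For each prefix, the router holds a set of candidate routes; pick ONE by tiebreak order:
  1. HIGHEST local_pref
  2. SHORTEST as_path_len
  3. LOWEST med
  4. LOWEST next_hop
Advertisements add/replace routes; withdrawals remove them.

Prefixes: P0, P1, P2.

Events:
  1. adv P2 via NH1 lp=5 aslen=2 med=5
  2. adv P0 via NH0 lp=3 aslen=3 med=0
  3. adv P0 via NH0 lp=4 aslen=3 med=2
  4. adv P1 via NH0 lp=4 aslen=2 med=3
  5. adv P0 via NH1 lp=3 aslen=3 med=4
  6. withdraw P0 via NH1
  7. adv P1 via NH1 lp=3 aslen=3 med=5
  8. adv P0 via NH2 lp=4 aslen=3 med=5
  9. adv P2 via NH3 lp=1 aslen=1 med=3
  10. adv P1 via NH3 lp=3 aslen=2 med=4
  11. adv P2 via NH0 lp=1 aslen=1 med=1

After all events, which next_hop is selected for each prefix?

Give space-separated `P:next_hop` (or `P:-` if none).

Answer: P0:NH0 P1:NH0 P2:NH1

Derivation:
Op 1: best P0=- P1=- P2=NH1
Op 2: best P0=NH0 P1=- P2=NH1
Op 3: best P0=NH0 P1=- P2=NH1
Op 4: best P0=NH0 P1=NH0 P2=NH1
Op 5: best P0=NH0 P1=NH0 P2=NH1
Op 6: best P0=NH0 P1=NH0 P2=NH1
Op 7: best P0=NH0 P1=NH0 P2=NH1
Op 8: best P0=NH0 P1=NH0 P2=NH1
Op 9: best P0=NH0 P1=NH0 P2=NH1
Op 10: best P0=NH0 P1=NH0 P2=NH1
Op 11: best P0=NH0 P1=NH0 P2=NH1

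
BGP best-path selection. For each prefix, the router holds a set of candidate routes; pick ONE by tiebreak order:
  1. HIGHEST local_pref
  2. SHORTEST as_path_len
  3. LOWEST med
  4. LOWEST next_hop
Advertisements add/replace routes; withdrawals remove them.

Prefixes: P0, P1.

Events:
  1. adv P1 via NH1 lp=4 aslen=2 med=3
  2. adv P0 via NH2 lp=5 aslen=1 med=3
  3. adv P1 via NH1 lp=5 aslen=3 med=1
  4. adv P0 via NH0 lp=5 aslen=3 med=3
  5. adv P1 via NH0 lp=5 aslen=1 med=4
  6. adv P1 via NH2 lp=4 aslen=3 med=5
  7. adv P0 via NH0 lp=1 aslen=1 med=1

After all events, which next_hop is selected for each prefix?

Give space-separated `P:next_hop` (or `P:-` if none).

Op 1: best P0=- P1=NH1
Op 2: best P0=NH2 P1=NH1
Op 3: best P0=NH2 P1=NH1
Op 4: best P0=NH2 P1=NH1
Op 5: best P0=NH2 P1=NH0
Op 6: best P0=NH2 P1=NH0
Op 7: best P0=NH2 P1=NH0

Answer: P0:NH2 P1:NH0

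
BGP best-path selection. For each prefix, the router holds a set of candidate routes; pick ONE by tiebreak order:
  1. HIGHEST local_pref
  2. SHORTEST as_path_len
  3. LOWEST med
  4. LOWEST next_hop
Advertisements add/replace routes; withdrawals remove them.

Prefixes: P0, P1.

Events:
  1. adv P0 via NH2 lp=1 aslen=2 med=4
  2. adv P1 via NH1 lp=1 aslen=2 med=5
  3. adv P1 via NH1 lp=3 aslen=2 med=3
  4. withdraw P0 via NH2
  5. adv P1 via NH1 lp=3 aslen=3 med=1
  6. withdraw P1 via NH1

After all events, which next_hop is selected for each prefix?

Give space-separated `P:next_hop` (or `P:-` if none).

Answer: P0:- P1:-

Derivation:
Op 1: best P0=NH2 P1=-
Op 2: best P0=NH2 P1=NH1
Op 3: best P0=NH2 P1=NH1
Op 4: best P0=- P1=NH1
Op 5: best P0=- P1=NH1
Op 6: best P0=- P1=-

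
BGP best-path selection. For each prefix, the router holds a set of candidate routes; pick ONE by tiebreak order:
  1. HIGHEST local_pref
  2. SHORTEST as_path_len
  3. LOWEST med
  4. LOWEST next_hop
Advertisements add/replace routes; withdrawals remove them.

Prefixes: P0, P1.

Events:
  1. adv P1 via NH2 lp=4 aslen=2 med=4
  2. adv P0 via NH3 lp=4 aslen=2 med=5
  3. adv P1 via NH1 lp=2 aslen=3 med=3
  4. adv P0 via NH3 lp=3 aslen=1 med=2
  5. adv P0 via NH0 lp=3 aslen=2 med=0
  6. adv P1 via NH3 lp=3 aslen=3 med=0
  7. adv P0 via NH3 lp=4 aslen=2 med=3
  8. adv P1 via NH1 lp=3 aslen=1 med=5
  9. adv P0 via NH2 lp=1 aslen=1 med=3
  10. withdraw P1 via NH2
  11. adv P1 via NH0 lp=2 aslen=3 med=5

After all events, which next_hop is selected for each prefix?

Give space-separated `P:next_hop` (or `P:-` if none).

Op 1: best P0=- P1=NH2
Op 2: best P0=NH3 P1=NH2
Op 3: best P0=NH3 P1=NH2
Op 4: best P0=NH3 P1=NH2
Op 5: best P0=NH3 P1=NH2
Op 6: best P0=NH3 P1=NH2
Op 7: best P0=NH3 P1=NH2
Op 8: best P0=NH3 P1=NH2
Op 9: best P0=NH3 P1=NH2
Op 10: best P0=NH3 P1=NH1
Op 11: best P0=NH3 P1=NH1

Answer: P0:NH3 P1:NH1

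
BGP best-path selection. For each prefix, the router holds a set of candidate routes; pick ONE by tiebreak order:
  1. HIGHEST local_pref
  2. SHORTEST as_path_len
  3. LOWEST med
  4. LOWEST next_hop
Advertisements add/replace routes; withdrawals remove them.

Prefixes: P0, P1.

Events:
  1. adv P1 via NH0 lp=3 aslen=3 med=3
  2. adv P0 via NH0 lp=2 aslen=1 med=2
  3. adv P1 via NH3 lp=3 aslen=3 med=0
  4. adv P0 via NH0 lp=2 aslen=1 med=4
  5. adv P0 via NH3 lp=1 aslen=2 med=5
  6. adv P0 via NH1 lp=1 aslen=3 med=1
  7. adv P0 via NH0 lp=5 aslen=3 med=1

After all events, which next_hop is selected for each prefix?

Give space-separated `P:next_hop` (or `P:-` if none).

Answer: P0:NH0 P1:NH3

Derivation:
Op 1: best P0=- P1=NH0
Op 2: best P0=NH0 P1=NH0
Op 3: best P0=NH0 P1=NH3
Op 4: best P0=NH0 P1=NH3
Op 5: best P0=NH0 P1=NH3
Op 6: best P0=NH0 P1=NH3
Op 7: best P0=NH0 P1=NH3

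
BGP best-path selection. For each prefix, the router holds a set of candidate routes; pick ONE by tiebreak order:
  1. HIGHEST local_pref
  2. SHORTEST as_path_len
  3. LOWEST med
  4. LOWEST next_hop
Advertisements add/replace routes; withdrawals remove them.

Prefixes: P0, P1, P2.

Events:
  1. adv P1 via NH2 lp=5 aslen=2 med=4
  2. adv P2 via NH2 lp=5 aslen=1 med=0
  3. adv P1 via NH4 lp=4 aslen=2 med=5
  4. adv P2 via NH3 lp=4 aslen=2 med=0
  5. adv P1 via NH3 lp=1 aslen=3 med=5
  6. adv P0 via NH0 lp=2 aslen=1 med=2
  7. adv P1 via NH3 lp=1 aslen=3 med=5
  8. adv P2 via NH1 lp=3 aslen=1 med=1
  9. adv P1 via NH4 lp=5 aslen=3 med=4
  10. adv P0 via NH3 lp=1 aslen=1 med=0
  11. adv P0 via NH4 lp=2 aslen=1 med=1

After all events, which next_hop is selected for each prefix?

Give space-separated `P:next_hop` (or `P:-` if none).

Answer: P0:NH4 P1:NH2 P2:NH2

Derivation:
Op 1: best P0=- P1=NH2 P2=-
Op 2: best P0=- P1=NH2 P2=NH2
Op 3: best P0=- P1=NH2 P2=NH2
Op 4: best P0=- P1=NH2 P2=NH2
Op 5: best P0=- P1=NH2 P2=NH2
Op 6: best P0=NH0 P1=NH2 P2=NH2
Op 7: best P0=NH0 P1=NH2 P2=NH2
Op 8: best P0=NH0 P1=NH2 P2=NH2
Op 9: best P0=NH0 P1=NH2 P2=NH2
Op 10: best P0=NH0 P1=NH2 P2=NH2
Op 11: best P0=NH4 P1=NH2 P2=NH2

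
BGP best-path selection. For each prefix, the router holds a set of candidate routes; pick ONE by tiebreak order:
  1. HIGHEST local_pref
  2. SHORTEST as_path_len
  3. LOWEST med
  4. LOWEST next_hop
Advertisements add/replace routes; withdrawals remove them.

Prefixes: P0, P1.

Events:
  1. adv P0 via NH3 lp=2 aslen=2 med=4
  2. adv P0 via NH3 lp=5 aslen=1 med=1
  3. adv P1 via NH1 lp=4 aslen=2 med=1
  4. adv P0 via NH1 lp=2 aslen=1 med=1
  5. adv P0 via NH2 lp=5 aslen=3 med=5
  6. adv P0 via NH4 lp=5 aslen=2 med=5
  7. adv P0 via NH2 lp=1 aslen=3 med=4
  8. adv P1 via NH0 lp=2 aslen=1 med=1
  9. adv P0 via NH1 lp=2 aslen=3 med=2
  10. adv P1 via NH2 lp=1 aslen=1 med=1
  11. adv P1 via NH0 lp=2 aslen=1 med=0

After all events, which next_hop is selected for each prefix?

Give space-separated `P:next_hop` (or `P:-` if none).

Op 1: best P0=NH3 P1=-
Op 2: best P0=NH3 P1=-
Op 3: best P0=NH3 P1=NH1
Op 4: best P0=NH3 P1=NH1
Op 5: best P0=NH3 P1=NH1
Op 6: best P0=NH3 P1=NH1
Op 7: best P0=NH3 P1=NH1
Op 8: best P0=NH3 P1=NH1
Op 9: best P0=NH3 P1=NH1
Op 10: best P0=NH3 P1=NH1
Op 11: best P0=NH3 P1=NH1

Answer: P0:NH3 P1:NH1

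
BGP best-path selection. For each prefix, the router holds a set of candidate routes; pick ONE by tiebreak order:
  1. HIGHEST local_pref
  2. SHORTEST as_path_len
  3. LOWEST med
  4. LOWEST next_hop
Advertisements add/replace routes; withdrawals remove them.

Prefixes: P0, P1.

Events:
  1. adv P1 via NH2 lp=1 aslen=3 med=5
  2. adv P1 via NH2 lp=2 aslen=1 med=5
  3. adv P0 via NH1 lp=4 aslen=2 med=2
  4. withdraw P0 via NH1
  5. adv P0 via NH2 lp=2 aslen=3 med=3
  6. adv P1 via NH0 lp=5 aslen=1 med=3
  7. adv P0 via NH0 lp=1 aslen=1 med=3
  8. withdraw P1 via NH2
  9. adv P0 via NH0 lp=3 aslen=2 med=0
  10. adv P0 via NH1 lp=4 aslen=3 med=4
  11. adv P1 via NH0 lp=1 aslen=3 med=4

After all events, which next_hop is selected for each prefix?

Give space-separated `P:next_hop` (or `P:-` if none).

Op 1: best P0=- P1=NH2
Op 2: best P0=- P1=NH2
Op 3: best P0=NH1 P1=NH2
Op 4: best P0=- P1=NH2
Op 5: best P0=NH2 P1=NH2
Op 6: best P0=NH2 P1=NH0
Op 7: best P0=NH2 P1=NH0
Op 8: best P0=NH2 P1=NH0
Op 9: best P0=NH0 P1=NH0
Op 10: best P0=NH1 P1=NH0
Op 11: best P0=NH1 P1=NH0

Answer: P0:NH1 P1:NH0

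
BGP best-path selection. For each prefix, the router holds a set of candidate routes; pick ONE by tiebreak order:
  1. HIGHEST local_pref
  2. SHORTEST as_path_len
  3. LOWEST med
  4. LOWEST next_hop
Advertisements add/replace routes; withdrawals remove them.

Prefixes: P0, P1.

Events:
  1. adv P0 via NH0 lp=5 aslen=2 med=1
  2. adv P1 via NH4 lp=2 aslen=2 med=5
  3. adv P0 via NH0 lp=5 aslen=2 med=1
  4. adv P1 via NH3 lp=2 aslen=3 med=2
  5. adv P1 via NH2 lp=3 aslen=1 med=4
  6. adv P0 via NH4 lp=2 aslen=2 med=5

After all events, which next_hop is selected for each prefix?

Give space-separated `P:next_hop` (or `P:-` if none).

Answer: P0:NH0 P1:NH2

Derivation:
Op 1: best P0=NH0 P1=-
Op 2: best P0=NH0 P1=NH4
Op 3: best P0=NH0 P1=NH4
Op 4: best P0=NH0 P1=NH4
Op 5: best P0=NH0 P1=NH2
Op 6: best P0=NH0 P1=NH2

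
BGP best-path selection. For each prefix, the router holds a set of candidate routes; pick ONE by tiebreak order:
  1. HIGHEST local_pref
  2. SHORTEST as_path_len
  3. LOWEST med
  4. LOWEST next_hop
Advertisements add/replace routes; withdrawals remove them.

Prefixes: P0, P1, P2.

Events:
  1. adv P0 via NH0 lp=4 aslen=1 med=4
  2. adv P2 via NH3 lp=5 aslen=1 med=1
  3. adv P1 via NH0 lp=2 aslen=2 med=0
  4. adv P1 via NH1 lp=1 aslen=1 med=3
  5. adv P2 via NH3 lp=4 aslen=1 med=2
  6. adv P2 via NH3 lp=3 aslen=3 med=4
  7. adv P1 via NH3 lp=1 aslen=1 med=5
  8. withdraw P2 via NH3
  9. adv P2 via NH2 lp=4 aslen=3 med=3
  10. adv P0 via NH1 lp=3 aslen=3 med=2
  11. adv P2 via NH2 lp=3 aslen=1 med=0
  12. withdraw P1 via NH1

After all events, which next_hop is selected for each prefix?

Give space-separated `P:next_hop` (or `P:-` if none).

Op 1: best P0=NH0 P1=- P2=-
Op 2: best P0=NH0 P1=- P2=NH3
Op 3: best P0=NH0 P1=NH0 P2=NH3
Op 4: best P0=NH0 P1=NH0 P2=NH3
Op 5: best P0=NH0 P1=NH0 P2=NH3
Op 6: best P0=NH0 P1=NH0 P2=NH3
Op 7: best P0=NH0 P1=NH0 P2=NH3
Op 8: best P0=NH0 P1=NH0 P2=-
Op 9: best P0=NH0 P1=NH0 P2=NH2
Op 10: best P0=NH0 P1=NH0 P2=NH2
Op 11: best P0=NH0 P1=NH0 P2=NH2
Op 12: best P0=NH0 P1=NH0 P2=NH2

Answer: P0:NH0 P1:NH0 P2:NH2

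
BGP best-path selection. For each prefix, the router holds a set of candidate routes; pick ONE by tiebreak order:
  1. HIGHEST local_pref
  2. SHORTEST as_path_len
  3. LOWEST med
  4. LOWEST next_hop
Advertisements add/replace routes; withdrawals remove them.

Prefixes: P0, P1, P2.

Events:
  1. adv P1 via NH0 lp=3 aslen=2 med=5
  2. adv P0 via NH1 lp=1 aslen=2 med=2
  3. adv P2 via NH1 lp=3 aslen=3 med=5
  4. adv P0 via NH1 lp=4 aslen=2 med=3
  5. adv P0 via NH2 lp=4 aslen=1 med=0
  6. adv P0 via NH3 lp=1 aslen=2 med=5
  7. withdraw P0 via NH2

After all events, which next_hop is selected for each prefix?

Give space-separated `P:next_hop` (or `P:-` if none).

Answer: P0:NH1 P1:NH0 P2:NH1

Derivation:
Op 1: best P0=- P1=NH0 P2=-
Op 2: best P0=NH1 P1=NH0 P2=-
Op 3: best P0=NH1 P1=NH0 P2=NH1
Op 4: best P0=NH1 P1=NH0 P2=NH1
Op 5: best P0=NH2 P1=NH0 P2=NH1
Op 6: best P0=NH2 P1=NH0 P2=NH1
Op 7: best P0=NH1 P1=NH0 P2=NH1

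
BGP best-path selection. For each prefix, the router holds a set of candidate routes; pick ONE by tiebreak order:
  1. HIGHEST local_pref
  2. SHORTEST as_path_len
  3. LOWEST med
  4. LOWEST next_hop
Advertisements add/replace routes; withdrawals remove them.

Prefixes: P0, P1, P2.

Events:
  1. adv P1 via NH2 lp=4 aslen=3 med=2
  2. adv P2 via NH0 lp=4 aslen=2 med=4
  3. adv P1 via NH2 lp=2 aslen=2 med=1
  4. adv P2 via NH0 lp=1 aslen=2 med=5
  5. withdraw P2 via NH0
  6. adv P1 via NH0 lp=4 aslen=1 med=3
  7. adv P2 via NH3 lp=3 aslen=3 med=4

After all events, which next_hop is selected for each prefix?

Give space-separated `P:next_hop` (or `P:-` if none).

Op 1: best P0=- P1=NH2 P2=-
Op 2: best P0=- P1=NH2 P2=NH0
Op 3: best P0=- P1=NH2 P2=NH0
Op 4: best P0=- P1=NH2 P2=NH0
Op 5: best P0=- P1=NH2 P2=-
Op 6: best P0=- P1=NH0 P2=-
Op 7: best P0=- P1=NH0 P2=NH3

Answer: P0:- P1:NH0 P2:NH3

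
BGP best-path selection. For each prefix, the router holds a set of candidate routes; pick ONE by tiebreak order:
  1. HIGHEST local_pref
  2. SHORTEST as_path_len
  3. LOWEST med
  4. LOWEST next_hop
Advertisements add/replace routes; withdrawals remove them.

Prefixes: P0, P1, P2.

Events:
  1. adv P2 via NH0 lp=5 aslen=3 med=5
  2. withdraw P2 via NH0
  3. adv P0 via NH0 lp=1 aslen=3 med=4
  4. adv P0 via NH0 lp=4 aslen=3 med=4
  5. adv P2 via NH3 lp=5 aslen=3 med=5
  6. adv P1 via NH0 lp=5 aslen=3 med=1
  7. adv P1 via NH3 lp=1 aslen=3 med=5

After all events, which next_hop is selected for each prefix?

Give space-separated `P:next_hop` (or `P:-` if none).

Answer: P0:NH0 P1:NH0 P2:NH3

Derivation:
Op 1: best P0=- P1=- P2=NH0
Op 2: best P0=- P1=- P2=-
Op 3: best P0=NH0 P1=- P2=-
Op 4: best P0=NH0 P1=- P2=-
Op 5: best P0=NH0 P1=- P2=NH3
Op 6: best P0=NH0 P1=NH0 P2=NH3
Op 7: best P0=NH0 P1=NH0 P2=NH3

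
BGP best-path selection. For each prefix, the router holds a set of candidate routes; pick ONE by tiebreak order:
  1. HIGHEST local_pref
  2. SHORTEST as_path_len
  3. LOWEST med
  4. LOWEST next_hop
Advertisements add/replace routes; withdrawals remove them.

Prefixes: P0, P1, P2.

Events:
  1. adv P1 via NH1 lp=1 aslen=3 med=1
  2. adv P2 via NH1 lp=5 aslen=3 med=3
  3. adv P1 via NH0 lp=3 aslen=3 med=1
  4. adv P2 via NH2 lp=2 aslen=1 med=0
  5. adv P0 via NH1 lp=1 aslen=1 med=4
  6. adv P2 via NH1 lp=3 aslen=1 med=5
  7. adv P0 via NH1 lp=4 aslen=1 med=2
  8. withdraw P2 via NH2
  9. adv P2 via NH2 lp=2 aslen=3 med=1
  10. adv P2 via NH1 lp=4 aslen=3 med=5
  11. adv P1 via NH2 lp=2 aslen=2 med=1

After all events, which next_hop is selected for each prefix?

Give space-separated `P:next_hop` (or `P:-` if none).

Answer: P0:NH1 P1:NH0 P2:NH1

Derivation:
Op 1: best P0=- P1=NH1 P2=-
Op 2: best P0=- P1=NH1 P2=NH1
Op 3: best P0=- P1=NH0 P2=NH1
Op 4: best P0=- P1=NH0 P2=NH1
Op 5: best P0=NH1 P1=NH0 P2=NH1
Op 6: best P0=NH1 P1=NH0 P2=NH1
Op 7: best P0=NH1 P1=NH0 P2=NH1
Op 8: best P0=NH1 P1=NH0 P2=NH1
Op 9: best P0=NH1 P1=NH0 P2=NH1
Op 10: best P0=NH1 P1=NH0 P2=NH1
Op 11: best P0=NH1 P1=NH0 P2=NH1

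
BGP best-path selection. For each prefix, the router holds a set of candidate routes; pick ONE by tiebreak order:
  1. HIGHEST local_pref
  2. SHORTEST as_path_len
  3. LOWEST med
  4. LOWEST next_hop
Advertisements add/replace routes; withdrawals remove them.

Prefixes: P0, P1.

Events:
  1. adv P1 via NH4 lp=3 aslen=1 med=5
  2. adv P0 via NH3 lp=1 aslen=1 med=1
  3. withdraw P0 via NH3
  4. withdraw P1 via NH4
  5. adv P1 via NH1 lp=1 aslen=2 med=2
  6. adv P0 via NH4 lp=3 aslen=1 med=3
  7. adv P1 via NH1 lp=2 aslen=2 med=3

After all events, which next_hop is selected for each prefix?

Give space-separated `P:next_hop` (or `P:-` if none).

Op 1: best P0=- P1=NH4
Op 2: best P0=NH3 P1=NH4
Op 3: best P0=- P1=NH4
Op 4: best P0=- P1=-
Op 5: best P0=- P1=NH1
Op 6: best P0=NH4 P1=NH1
Op 7: best P0=NH4 P1=NH1

Answer: P0:NH4 P1:NH1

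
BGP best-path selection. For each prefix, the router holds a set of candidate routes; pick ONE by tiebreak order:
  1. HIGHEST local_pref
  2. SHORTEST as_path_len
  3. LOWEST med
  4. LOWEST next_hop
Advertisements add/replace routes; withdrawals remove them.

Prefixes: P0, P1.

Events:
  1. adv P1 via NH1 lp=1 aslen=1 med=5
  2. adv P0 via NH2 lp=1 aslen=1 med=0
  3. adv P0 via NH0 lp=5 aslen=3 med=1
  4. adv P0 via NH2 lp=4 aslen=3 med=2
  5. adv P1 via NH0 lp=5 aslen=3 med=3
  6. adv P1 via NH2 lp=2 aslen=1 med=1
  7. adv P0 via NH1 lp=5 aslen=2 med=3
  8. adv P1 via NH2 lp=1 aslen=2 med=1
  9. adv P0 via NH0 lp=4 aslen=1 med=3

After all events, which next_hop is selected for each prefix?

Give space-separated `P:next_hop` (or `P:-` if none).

Op 1: best P0=- P1=NH1
Op 2: best P0=NH2 P1=NH1
Op 3: best P0=NH0 P1=NH1
Op 4: best P0=NH0 P1=NH1
Op 5: best P0=NH0 P1=NH0
Op 6: best P0=NH0 P1=NH0
Op 7: best P0=NH1 P1=NH0
Op 8: best P0=NH1 P1=NH0
Op 9: best P0=NH1 P1=NH0

Answer: P0:NH1 P1:NH0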